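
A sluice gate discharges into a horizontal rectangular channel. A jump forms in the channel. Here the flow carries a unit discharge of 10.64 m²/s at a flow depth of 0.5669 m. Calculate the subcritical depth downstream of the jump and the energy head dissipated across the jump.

V₁ = q/y₁ = 10.64/0.5669 = 18.77 m/s. Fr₁ = V₁/√(g·y₁) = 18.77/√(9.81×0.5669) = 7.959.
Sequent-depth ratio: y₂/y₁ = ½[√(1 + 8Fr₁²) − 1] = ½[√507.74 − 1] = 10.77.
y₂ = 10.77 × 0.5669 = 6.104 m.
Head loss: ΔE = (y₂ − y₁)³/(4y₁y₂) = (6.104 − 0.5669)³/(4×0.5669×6.104) = 169.7/13.84 = 12.26 m.

y₂ = 6.104 m; ΔE = 12.26 m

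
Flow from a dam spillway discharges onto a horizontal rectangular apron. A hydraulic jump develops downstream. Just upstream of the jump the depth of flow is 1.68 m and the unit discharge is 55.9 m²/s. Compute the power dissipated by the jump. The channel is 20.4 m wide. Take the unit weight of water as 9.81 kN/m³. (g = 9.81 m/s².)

P = 436294 kW

V₁ = q/y₁ = 55.9/1.68 = 33.3 m/s. Fr₁ = V₁/√(g·y₁) = 33.3/√(9.81×1.68) = 8.20.
From the momentum equation for a rectangular channel, y₂/y₁ = ½[√(1 + 8Fr₁²) − 1] = ½[√538.4 − 1] = 11.1.
y₂ = 11.1 × 1.68 = 18.7 m.
V₂ = q/y₂ = 55.9/18.7 = 3.00 m/s. E₁ = y₁ + V₁²/2g = 58.1 m; E₂ = y₂ + V₂²/2g = 19.1 m. ΔE = E₁ − E₂ = 39.0 m.
Q = q·b = 55.9 × 20.4 = 1140 m³/s. P = γ·Q·ΔE = 9.81 × 1140 × 39.0 = 436294 kW.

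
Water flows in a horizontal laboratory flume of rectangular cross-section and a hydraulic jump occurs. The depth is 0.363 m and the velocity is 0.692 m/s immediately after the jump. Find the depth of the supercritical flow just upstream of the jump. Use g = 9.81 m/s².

Fr₂ = V₂/√(g·y₂) = 0.692/√(9.81×0.363) = 0.367.
Applying the sequent-depth relation in reverse, y₁/y₂ = ½[√(1 + 8Fr₂²) − 1] = ½[√2.076 − 1] = 0.220.
y₁ = 0.220 × 0.363 = 0.0800 m.

y₁ = 0.0800 m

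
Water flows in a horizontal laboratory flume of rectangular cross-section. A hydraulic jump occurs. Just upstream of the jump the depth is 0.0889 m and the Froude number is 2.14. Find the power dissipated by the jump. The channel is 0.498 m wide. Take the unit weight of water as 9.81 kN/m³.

P = 0.0289 kW

Fr₁ = 2.14 (given).
Bélanger equation: y₂/y₁ = ½[√(1 + 8Fr₁²) − 1] = ½[√37.64 − 1] = 2.57.
y₂ = 2.57 × 0.0889 = 0.228 m.
Head loss: ΔE = (y₂ − y₁)³/(4y₁y₂) = (0.228 − 0.0889)³/(4×0.0889×0.228) = 0.00271/0.0812 = 0.0333 m.
V₁ = Fr₁·√(g·y₁) = 2.14×√(9.81×0.0889) = 2.00 m/s; q = V₁·y₁ = 0.178 m²/s. Q = q·b = 0.178 × 0.498 = 0.0885 m³/s. P = γ·Q·ΔE = 9.81 × 0.0885 × 0.0333 = 0.0289 kW.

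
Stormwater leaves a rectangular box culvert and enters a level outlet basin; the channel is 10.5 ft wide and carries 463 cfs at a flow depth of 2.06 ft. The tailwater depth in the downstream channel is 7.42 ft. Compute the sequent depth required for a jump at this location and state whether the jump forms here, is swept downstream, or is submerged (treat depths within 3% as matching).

y₂ = 6.70 ft; the jump is submerged

q = Q/b = 463/10.5 = 44.1 ft²/s; V₁ = q/y₁ = 21.4 ft/s. Fr₁ = V₁/√(g·y₁) = 2.63.
Sequent-depth ratio: y₂/y₁ = ½[√(1 + 8Fr₁²) − 1] = ½[√56.26 − 1] = 3.25.
y₂ = 3.25 × 2.06 = 6.70 ft.
Tailwater y_tw = 7.42 ft: y_tw > y₂, so the jump is submerged.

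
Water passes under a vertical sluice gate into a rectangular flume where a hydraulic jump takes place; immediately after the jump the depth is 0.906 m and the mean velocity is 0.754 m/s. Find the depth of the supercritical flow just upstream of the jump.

y₁ = 0.104 m

Fr₂ = V₂/√(g·y₂) = 0.754/√(9.81×0.906) = 0.253.
Applying the sequent-depth relation in reverse, y₁/y₂ = ½[√(1 + 8Fr₂²) − 1] = ½[√1.512 − 1] = 0.115.
y₁ = 0.115 × 0.906 = 0.104 m.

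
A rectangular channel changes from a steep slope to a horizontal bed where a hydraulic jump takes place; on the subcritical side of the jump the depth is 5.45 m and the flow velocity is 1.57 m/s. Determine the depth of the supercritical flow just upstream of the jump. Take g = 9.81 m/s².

Fr₂ = V₂/√(g·y₂) = 1.57/√(9.81×5.45) = 0.215.
The Bélanger relation is symmetric: y₁/y₂ = ½[√(1 + 8Fr₂²) − 1] = ½[√1.369 − 1] = 0.0850.
y₁ = 0.0850 × 5.45 = 0.463 m.

y₁ = 0.463 m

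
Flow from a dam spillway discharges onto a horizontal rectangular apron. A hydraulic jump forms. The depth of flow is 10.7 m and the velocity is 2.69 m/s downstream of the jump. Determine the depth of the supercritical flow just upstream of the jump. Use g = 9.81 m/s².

Fr₂ = V₂/√(g·y₂) = 2.69/√(9.81×10.7) = 0.263.
The Bélanger relation is symmetric: y₁/y₂ = ½[√(1 + 8Fr₂²) − 1] = ½[√1.551 − 1] = 0.123.
y₁ = 0.123 × 10.7 = 1.31 m.

y₁ = 1.31 m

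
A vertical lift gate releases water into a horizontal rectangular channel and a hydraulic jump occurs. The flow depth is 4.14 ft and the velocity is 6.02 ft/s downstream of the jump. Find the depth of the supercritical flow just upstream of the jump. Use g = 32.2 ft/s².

y₁ = 1.62 ft

Fr₂ = V₂/√(g·y₂) = 6.02/√(32.2×4.14) = 0.521.
Since the conjugate-depth ratio holds either way, y₁/y₂ = ½[√(1 + 8Fr₂²) − 1] = ½[√3.175 − 1] = 0.391.
y₁ = 0.391 × 4.14 = 1.62 ft.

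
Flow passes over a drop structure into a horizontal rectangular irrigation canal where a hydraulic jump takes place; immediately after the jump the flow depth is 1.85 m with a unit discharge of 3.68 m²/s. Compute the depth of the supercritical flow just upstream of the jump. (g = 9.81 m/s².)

y₁ = 0.607 m

V₂ = q/y₂ = 3.68/1.85 = 1.99 m/s; Fr₂ = V₂/√(g·y₂) = 0.467.
Applying the sequent-depth relation in reverse, y₁/y₂ = ½[√(1 + 8Fr₂²) − 1] = ½[√2.744 − 1] = 0.328.
y₁ = 0.328 × 1.85 = 0.607 m.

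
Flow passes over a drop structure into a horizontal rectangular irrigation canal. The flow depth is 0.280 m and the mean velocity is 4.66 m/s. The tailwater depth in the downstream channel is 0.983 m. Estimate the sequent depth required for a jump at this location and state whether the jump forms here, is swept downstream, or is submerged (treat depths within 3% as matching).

Fr₁ = V₁/√(g·y₁) = 4.66/√(9.81×0.280) = 2.81.
Conjugate-depth relation: y₂/y₁ = ½[√(1 + 8Fr₁²) − 1] = ½[√64.25 − 1] = 3.51.
y₂ = 3.51 × 0.280 = 0.982 m.
Tailwater y_tw = 0.983 m: y_tw ≈ y₂, so the jump forms here.

y₂ = 0.982 m; the jump forms here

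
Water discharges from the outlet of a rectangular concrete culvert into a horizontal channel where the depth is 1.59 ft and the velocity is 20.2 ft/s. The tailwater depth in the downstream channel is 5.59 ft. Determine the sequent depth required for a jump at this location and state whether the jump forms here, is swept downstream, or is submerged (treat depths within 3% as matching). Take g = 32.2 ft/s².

y₂ = 5.60 ft; the jump forms here

Fr₁ = V₁/√(g·y₁) = 20.2/√(32.2×1.59) = 2.82.
Bélanger equation: y₂/y₁ = ½[√(1 + 8Fr₁²) − 1] = ½[√64.76 − 1] = 3.52.
y₂ = 3.52 × 1.59 = 5.60 ft.
Tailwater y_tw = 5.59 ft: y_tw ≈ y₂, so the jump forms here.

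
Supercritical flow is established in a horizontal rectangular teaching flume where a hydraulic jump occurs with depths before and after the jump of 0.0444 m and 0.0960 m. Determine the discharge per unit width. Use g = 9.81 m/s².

For a rectangular channel the momentum equation gives q² = ½·g·y₁·y₂·(y₁ + y₂) = ½×9.81×0.0444×0.0960×0.140 = 0.00294.
q = √0.00294 = 0.0542 m²/s.

q = 0.0542 m²/s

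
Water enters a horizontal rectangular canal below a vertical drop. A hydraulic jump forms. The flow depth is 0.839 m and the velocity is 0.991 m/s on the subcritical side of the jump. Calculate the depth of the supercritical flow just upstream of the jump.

y₁ = 0.167 m

Fr₂ = V₂/√(g·y₂) = 0.991/√(9.81×0.839) = 0.345.
Since the conjugate-depth ratio holds either way, y₁/y₂ = ½[√(1 + 8Fr₂²) − 1] = ½[√1.955 − 1] = 0.199.
y₁ = 0.199 × 0.839 = 0.167 m.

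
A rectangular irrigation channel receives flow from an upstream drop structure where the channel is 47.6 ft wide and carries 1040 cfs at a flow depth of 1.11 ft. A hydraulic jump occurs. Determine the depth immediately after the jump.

q = Q/b = 1040/47.6 = 21.8 ft²/s; V₁ = q/y₁ = 19.7 ft/s. Fr₁ = V₁/√(g·y₁) = 3.29.
By Bélanger, y₂/y₁ = ½[√(1 + 8Fr₁²) − 1] = ½[√87.72 − 1] = 4.18.
y₂ = 4.18 × 1.11 = 4.64 ft.

y₂ = 4.64 ft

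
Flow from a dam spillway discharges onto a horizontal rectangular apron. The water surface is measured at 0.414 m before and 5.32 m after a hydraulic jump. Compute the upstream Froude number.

Fr₁ = 9.43

For a rectangular channel the momentum equation gives q² = ½·g·y₁·y₂·(y₁ + y₂) = ½×9.81×0.414×5.32×5.73 = 61.9.
q = √61.9 = 7.87 m²/s.
V₁ = q/y₁ = 19.0 m/s; Fr₁ = V₁/√(g·y₁) = 9.43.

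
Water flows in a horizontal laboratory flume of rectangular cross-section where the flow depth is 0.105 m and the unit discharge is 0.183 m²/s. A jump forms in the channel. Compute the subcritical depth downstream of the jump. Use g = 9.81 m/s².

y₂ = 0.208 m

V₁ = q/y₁ = 0.183/0.105 = 1.74 m/s. Fr₁ = V₁/√(g·y₁) = 1.74/√(9.81×0.105) = 1.72.
By Bélanger, y₂/y₁ = ½[√(1 + 8Fr₁²) − 1] = ½[√24.59 − 1] = 1.98.
y₂ = 1.98 × 0.105 = 0.208 m.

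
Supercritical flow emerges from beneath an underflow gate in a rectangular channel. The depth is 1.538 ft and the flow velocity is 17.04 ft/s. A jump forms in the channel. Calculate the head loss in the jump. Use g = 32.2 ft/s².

ΔE = 0.9789 ft

Fr₁ = V₁/√(g·y₁) = 17.04/√(32.2×1.538) = 2.421.
Bélanger equation: y₂/y₁ = ½[√(1 + 8Fr₁²) − 1] = ½[√47.905 − 1] = 2.961.
y₂ = 2.961 × 1.538 = 4.554 ft.
Head loss: ΔE = (y₂ − y₁)³/(4y₁y₂) = (4.554 − 1.538)³/(4×1.538×4.554) = 27.42/28.01 = 0.9789 ft.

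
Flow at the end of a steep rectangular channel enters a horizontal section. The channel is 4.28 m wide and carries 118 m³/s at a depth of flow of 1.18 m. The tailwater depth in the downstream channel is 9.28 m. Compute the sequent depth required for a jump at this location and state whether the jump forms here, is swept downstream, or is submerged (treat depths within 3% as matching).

q = Q/b = 118/4.28 = 27.6 m²/s; V₁ = q/y₁ = 23.4 m/s. Fr₁ = V₁/√(g·y₁) = 6.87.
Conjugate-depth relation: y₂/y₁ = ½[√(1 + 8Fr₁²) − 1] = ½[√378.3 − 1] = 9.22.
y₂ = 9.22 × 1.18 = 10.9 m.
Tailwater y_tw = 9.28 m: y_tw < y₂, so the jump is swept downstream.

y₂ = 10.9 m; the jump is swept downstream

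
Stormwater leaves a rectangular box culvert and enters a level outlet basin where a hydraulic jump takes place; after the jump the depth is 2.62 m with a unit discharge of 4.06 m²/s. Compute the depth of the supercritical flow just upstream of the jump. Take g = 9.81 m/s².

V₂ = q/y₂ = 4.06/2.62 = 1.55 m/s; Fr₂ = V₂/√(g·y₂) = 0.306.
From the momentum equation (using Fr₂), y₁/y₂ = ½[√(1 + 8Fr₂²) − 1] = ½[√1.747 − 1] = 0.161.
y₁ = 0.161 × 2.62 = 0.422 m.

y₁ = 0.422 m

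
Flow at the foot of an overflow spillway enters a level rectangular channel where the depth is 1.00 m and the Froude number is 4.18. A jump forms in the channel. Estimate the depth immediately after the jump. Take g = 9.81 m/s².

y₂ = 5.43 m

Fr₁ = 4.18 (given).
From the momentum equation for a rectangular channel, y₂/y₁ = ½[√(1 + 8Fr₁²) − 1] = ½[√140.8 − 1] = 5.43.
y₂ = 5.43 × 1.00 = 5.43 m.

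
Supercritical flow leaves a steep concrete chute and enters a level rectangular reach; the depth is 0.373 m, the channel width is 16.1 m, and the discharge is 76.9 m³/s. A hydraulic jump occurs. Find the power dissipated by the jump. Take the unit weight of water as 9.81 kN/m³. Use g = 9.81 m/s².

P = 3981 kW

q = Q/b = 76.9/16.1 = 4.78 m²/s; V₁ = q/y₁ = 12.8 m/s. Fr₁ = V₁/√(g·y₁) = 6.69.
Sequent-depth ratio: y₂/y₁ = ½[√(1 + 8Fr₁²) − 1] = ½[√359.5 − 1] = 8.98.
y₂ = 8.98 × 0.373 = 3.35 m.
V₂ = q/y₂ = 4.78/3.35 = 1.43 m/s. E₁ = y₁ + V₁²/2g = 8.73 m; E₂ = y₂ + V₂²/2g = 3.45 m. ΔE = E₁ − E₂ = 5.28 m.
P = γ·Q·ΔE = 9.81 × 76.9 × 5.28 = 3981 kW.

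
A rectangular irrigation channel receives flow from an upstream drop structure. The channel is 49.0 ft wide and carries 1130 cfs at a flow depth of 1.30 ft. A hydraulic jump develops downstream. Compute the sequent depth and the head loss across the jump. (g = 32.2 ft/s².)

y₂ = 4.43 ft; ΔE = 1.33 ft

q = Q/b = 1130/49.0 = 23.1 ft²/s; V₁ = q/y₁ = 17.7 ft/s. Fr₁ = V₁/√(g·y₁) = 2.74.
Bélanger equation: y₂/y₁ = ½[√(1 + 8Fr₁²) − 1] = ½[√61.14 − 1] = 3.41.
y₂ = 3.41 × 1.30 = 4.43 ft.
Head loss: ΔE = (y₂ − y₁)³/(4y₁y₂) = (4.43 − 1.30)³/(4×1.30×4.43) = 30.7/23.0 = 1.33 ft.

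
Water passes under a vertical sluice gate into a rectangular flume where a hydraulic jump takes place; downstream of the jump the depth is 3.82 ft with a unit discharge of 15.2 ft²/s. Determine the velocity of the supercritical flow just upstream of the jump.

V₁ = 18.7 ft/s

V₂ = q/y₂ = 15.2/3.82 = 3.98 ft/s; Fr₂ = V₂/√(g·y₂) = 0.359.
Applying the sequent-depth relation in reverse, y₁/y₂ = ½[√(1 + 8Fr₂²) − 1] = ½[√2.030 − 1] = 0.212.
y₁ = 0.212 × 3.82 = 0.811 ft.
V₁ = q/y₁ = 15.2/0.811 = 18.7 ft/s.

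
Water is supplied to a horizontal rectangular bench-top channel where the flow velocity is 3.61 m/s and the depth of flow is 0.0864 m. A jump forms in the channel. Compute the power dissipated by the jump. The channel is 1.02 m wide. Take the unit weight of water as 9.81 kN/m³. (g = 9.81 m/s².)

Fr₁ = V₁/√(g·y₁) = 3.61/√(9.81×0.0864) = 3.92.
By Bélanger, y₂/y₁ = ½[√(1 + 8Fr₁²) − 1] = ½[√124.0 − 1] = 5.07.
y₂ = 5.07 × 0.0864 = 0.438 m.
q = V₁·y₁ = 3.61 × 0.0864 = 0.312 m²/s. V₂ = q/y₂ = 0.312/0.438 = 0.712 m/s. E₁ = y₁ + V₁²/2g = 0.751 m; E₂ = y₂ + V₂²/2g = 0.464 m. ΔE = E₁ − E₂ = 0.287 m.
Q = q·b = 0.312 × 1.02 = 0.318 m³/s. P = γ·Q·ΔE = 9.81 × 0.318 × 0.287 = 0.895 kW.

P = 0.895 kW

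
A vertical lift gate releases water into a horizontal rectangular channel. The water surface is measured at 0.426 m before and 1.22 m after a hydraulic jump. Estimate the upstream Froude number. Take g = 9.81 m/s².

Fr₁ = 2.35

For a rectangular channel the momentum equation gives q² = ½·g·y₁·y₂·(y₁ + y₂) = ½×9.81×0.426×1.22×1.65 = 4.20.
q = √4.20 = 2.05 m²/s.
V₁ = q/y₁ = 4.81 m/s; Fr₁ = V₁/√(g·y₁) = 2.35.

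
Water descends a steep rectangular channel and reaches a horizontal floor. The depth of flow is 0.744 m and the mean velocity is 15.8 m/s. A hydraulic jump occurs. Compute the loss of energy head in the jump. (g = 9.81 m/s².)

ΔE = 7.47 m

Fr₁ = V₁/√(g·y₁) = 15.8/√(9.81×0.744) = 5.85.
Bélanger equation: y₂/y₁ = ½[√(1 + 8Fr₁²) − 1] = ½[√274.6 − 1] = 7.79.
y₂ = 7.79 × 0.744 = 5.79 m.
Head loss: ΔE = (y₂ − y₁)³/(4y₁y₂) = (5.79 − 0.744)³/(4×0.744×5.79) = 129/17.2 = 7.47 m.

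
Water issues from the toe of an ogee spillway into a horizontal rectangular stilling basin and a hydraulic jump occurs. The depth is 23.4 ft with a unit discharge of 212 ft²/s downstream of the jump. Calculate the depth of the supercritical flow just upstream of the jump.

y₁ = 4.31 ft

V₂ = q/y₂ = 212/23.4 = 9.06 ft/s; Fr₂ = V₂/√(g·y₂) = 0.330.
The Bélanger relation is symmetric: y₁/y₂ = ½[√(1 + 8Fr₂²) − 1] = ½[√1.871 − 1] = 0.184.
y₁ = 0.184 × 23.4 = 4.31 ft.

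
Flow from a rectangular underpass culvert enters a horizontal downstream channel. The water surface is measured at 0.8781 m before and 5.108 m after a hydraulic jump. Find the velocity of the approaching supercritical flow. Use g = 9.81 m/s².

V₁ = 13.07 m/s

For a rectangular channel the momentum equation gives q² = ½·g·y₁·y₂·(y₁ + y₂) = ½×9.81×0.8781×5.108×5.986 = 131.7.
q = √131.7 = 11.48 m²/s.
V₁ = q/y₁ = 11.48/0.8781 = 13.07 m/s.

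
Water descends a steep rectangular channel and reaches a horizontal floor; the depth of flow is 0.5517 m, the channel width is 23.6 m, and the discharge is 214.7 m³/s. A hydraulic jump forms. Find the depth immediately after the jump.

q = Q/b = 214.7/23.6 = 9.097 m²/s; V₁ = q/y₁ = 16.49 m/s. Fr₁ = V₁/√(g·y₁) = 7.088.
Bélanger equation: y₂/y₁ = ½[√(1 + 8Fr₁²) − 1] = ½[√402.93 − 1] = 9.537.
y₂ = 9.537 × 0.5517 = 5.261 m.

y₂ = 5.261 m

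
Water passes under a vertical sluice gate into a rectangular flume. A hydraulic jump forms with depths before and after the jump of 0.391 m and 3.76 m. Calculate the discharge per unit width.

q = 5.47 m²/s

For a rectangular channel the momentum equation gives q² = ½·g·y₁·y₂·(y₁ + y₂) = ½×9.81×0.391×3.76×4.15 = 29.9.
q = √29.9 = 5.47 m²/s.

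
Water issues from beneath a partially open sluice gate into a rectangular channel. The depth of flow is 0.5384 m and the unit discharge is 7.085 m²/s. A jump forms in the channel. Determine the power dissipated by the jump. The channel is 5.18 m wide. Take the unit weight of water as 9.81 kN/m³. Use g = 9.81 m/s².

P = 1841 kW

V₁ = q/y₁ = 7.085/0.5384 = 13.16 m/s. Fr₁ = V₁/√(g·y₁) = 13.16/√(9.81×0.5384) = 5.726.
Sequent-depth ratio: y₂/y₁ = ½[√(1 + 8Fr₁²) − 1] = ½[√263.29 − 1] = 7.613.
y₂ = 7.613 × 0.5384 = 4.099 m.
V₂ = q/y₂ = 7.085/4.099 = 1.729 m/s. E₁ = y₁ + V₁²/2g = 9.365 m; E₂ = y₂ + V₂²/2g = 4.251 m. ΔE = E₁ − E₂ = 5.113 m.
Q = q·b = 7.085 × 5.18 = 36.70 m³/s. P = γ·Q·ΔE = 9.81 × 36.70 × 5.113 = 1841 kW.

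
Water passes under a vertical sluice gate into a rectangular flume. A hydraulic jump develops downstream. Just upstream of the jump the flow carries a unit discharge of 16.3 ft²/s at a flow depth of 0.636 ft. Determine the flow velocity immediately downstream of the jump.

V₁ = q/y₁ = 16.3/0.636 = 25.6 ft/s. Fr₁ = V₁/√(g·y₁) = 25.6/√(32.2×0.636) = 5.66.
By Bélanger, y₂/y₁ = ½[√(1 + 8Fr₁²) − 1] = ½[√257.6 − 1] = 7.52.
y₂ = 7.52 × 0.636 = 4.79 ft.
V₂ = q/y₂ = 16.3/4.79 = 3.41 ft/s.

V₂ = 3.41 ft/s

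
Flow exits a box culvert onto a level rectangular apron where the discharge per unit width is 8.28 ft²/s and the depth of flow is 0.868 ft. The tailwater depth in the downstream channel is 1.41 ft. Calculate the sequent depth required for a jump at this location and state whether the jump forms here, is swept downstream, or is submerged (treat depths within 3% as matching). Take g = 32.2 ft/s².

V₁ = q/y₁ = 8.28/0.868 = 9.54 ft/s. Fr₁ = V₁/√(g·y₁) = 9.54/√(32.2×0.868) = 1.80.
By Bélanger, y₂/y₁ = ½[√(1 + 8Fr₁²) − 1] = ½[√27.05 − 1] = 2.10.
y₂ = 2.10 × 0.868 = 1.82 ft.
Tailwater y_tw = 1.41 ft: y_tw < y₂, so the jump is swept downstream.

y₂ = 1.82 ft; the jump is swept downstream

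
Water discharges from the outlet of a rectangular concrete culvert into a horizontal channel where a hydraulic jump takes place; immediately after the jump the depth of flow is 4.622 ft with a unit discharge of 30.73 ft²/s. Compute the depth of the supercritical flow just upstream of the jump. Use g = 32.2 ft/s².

y₁ = 1.935 ft

V₂ = q/y₂ = 30.73/4.622 = 6.649 ft/s; Fr₂ = V₂/√(g·y₂) = 0.5450.
From the momentum equation (using Fr₂), y₁/y₂ = ½[√(1 + 8Fr₂²) − 1] = ½[√3.3761 − 1] = 0.4187.
y₁ = 0.4187 × 4.622 = 1.935 ft.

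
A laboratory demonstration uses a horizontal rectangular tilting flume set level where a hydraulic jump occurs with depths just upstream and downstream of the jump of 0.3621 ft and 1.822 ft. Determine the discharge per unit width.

q = 4.817 ft²/s

For a rectangular channel the momentum equation gives q² = ½·g·y₁·y₂·(y₁ + y₂) = ½×32.2×0.3621×1.822×2.184 = 23.20.
q = √23.20 = 4.817 ft²/s.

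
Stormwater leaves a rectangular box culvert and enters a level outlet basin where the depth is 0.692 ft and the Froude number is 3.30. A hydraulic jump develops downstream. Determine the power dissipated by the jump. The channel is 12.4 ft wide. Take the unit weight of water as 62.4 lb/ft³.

Fr₁ = 3.30 (given).
Sequent-depth ratio: y₂/y₁ = ½[√(1 + 8Fr₁²) − 1] = ½[√88.12 − 1] = 4.19.
y₂ = 4.19 × 0.692 = 2.90 ft.
Head loss: ΔE = (y₂ − y₁)³/(4y₁y₂) = (2.90 − 0.692)³/(4×0.692×2.90) = 10.8/8.03 = 1.34 ft.
V₁ = Fr₁·√(g·y₁) = 3.30×√(32.2×0.692) = 15.6 ft/s; q = V₁·y₁ = 10.8 ft²/s. Q = q·b = 10.8 × 12.4 = 134 cfs. P = γ·Q·ΔE/550 = 62.4 × 134 × 1.34 / 550 = 20.4 hp.

P = 20.4 hp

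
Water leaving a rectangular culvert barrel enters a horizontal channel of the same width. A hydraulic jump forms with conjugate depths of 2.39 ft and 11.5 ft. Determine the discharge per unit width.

q = 78.4 ft²/s

For a rectangular channel the momentum equation gives q² = ½·g·y₁·y₂·(y₁ + y₂) = ½×32.2×2.39×11.5×13.9 = 6146.
q = √6146 = 78.4 ft²/s.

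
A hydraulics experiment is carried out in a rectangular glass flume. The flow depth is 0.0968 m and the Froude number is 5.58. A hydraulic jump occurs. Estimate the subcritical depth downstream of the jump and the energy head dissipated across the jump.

y₂ = 0.717 m; ΔE = 0.859 m

Fr₁ = 5.58 (given).
Bélanger equation: y₂/y₁ = ½[√(1 + 8Fr₁²) − 1] = ½[√250.1 − 1] = 7.41.
y₂ = 7.41 × 0.0968 = 0.717 m.
Head loss: ΔE = (y₂ − y₁)³/(4y₁y₂) = (0.717 − 0.0968)³/(4×0.0968×0.717) = 0.239/0.278 = 0.859 m.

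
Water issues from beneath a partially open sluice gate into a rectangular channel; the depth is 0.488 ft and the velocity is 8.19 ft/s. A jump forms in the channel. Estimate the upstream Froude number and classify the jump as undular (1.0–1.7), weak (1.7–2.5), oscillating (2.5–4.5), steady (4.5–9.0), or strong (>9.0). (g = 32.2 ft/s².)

Fr₁ = V₁/√(g·y₁) = 8.19/√(32.2×0.488) = 2.07.
Fr₁ = 2.07 lies in the weak range.

Fr₁ = 2.07; weak jump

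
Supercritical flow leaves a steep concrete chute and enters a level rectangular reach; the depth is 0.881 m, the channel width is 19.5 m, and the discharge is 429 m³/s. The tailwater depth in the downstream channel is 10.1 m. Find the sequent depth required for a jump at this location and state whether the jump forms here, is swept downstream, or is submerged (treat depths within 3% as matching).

q = Q/b = 429/19.5 = 22.0 m²/s; V₁ = q/y₁ = 25.0 m/s. Fr₁ = V₁/√(g·y₁) = 8.49.
Bélanger equation: y₂/y₁ = ½[√(1 + 8Fr₁²) − 1] = ½[√578.2 − 1] = 11.5.
y₂ = 11.5 × 0.881 = 10.2 m.
Tailwater y_tw = 10.1 m: y_tw ≈ y₂, so the jump forms here.

y₂ = 10.2 m; the jump forms here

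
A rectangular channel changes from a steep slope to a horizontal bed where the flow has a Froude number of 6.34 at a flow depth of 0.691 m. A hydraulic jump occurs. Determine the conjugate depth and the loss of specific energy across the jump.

Fr₁ = 6.34 (given).
Conjugate-depth relation: y₂/y₁ = ½[√(1 + 8Fr₁²) − 1] = ½[√322.6 − 1] = 8.48.
y₂ = 8.48 × 0.691 = 5.86 m.
V₁ = Fr₁·√(g·y₁) = 6.34×√(9.81×0.691) = 16.5 m/s; q = V₁·y₁ = 11.4 m²/s. V₂ = q/y₂ = 11.4/5.86 = 1.95 m/s. E₁ = y₁ + V₁²/2g = 14.6 m; E₂ = y₂ + V₂²/2g = 6.05 m. ΔE = E₁ − E₂ = 8.53 m.

y₂ = 5.86 m; ΔE = 8.53 m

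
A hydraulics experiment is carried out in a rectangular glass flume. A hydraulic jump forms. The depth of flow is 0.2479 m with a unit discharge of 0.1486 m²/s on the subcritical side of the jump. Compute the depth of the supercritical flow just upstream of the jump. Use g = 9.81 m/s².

V₂ = q/y₂ = 0.1486/0.2479 = 0.5994 m/s; Fr₂ = V₂/√(g·y₂) = 0.3844.
Applying the sequent-depth relation in reverse, y₁/y₂ = ½[√(1 + 8Fr₂²) − 1] = ½[√2.1820 − 1] = 0.2386.
y₁ = 0.2386 × 0.2479 = 0.05915 m.

y₁ = 0.05915 m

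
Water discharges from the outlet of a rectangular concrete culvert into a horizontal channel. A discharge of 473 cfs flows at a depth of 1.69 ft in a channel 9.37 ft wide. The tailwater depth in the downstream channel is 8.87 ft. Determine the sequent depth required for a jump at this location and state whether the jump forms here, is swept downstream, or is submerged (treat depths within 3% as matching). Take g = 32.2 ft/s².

y₂ = 8.87 ft; the jump forms here

q = Q/b = 473/9.37 = 50.5 ft²/s; V₁ = q/y₁ = 29.9 ft/s. Fr₁ = V₁/√(g·y₁) = 4.05.
By Bélanger, y₂/y₁ = ½[√(1 + 8Fr₁²) − 1] = ½[√132.2 − 1] = 5.25.
y₂ = 5.25 × 1.69 = 8.87 ft.
Tailwater y_tw = 8.87 ft: y_tw ≈ y₂, so the jump forms here.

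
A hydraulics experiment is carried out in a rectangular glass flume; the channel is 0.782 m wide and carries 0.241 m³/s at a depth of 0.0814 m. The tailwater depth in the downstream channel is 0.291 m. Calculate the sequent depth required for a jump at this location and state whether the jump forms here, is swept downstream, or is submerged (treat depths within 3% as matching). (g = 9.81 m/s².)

y₂ = 0.449 m; the jump is swept downstream

q = Q/b = 0.241/0.782 = 0.308 m²/s; V₁ = q/y₁ = 3.79 m/s. Fr₁ = V₁/√(g·y₁) = 4.24.
By Bélanger, y₂/y₁ = ½[√(1 + 8Fr₁²) − 1] = ½[√144.6 − 1] = 5.51.
y₂ = 5.51 × 0.0814 = 0.449 m.
Tailwater y_tw = 0.291 m: y_tw < y₂, so the jump is swept downstream.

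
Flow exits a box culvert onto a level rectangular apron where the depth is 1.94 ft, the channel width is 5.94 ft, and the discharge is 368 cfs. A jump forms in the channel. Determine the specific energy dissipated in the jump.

ΔE = 7.04 ft

q = Q/b = 368/5.94 = 62.0 ft²/s; V₁ = q/y₁ = 31.9 ft/s. Fr₁ = V₁/√(g·y₁) = 4.04.
Sequent-depth ratio: y₂/y₁ = ½[√(1 + 8Fr₁²) − 1] = ½[√131.6 − 1] = 5.24.
y₂ = 5.24 × 1.94 = 10.2 ft.
V₂ = q/y₂ = 62.0/10.2 = 6.10 ft/s. E₁ = y₁ + V₁²/2g = 17.8 ft; E₂ = y₂ + V₂²/2g = 10.7 ft. ΔE = E₁ − E₂ = 7.04 ft.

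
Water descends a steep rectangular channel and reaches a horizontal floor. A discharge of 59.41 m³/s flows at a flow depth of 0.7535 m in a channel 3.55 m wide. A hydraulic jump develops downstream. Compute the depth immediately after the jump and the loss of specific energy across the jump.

y₂ = 8.336 m; ΔE = 17.35 m

q = Q/b = 59.41/3.55 = 16.74 m²/s; V₁ = q/y₁ = 22.21 m/s. Fr₁ = V₁/√(g·y₁) = 8.169.
By Bélanger, y₂/y₁ = ½[√(1 + 8Fr₁²) − 1] = ½[√534.87 − 1] = 11.06.
y₂ = 11.06 × 0.7535 = 8.336 m.
Head loss: ΔE = (y₂ − y₁)³/(4y₁y₂) = (8.336 − 0.7535)³/(4×0.7535×8.336) = 436.0/25.13 = 17.35 m.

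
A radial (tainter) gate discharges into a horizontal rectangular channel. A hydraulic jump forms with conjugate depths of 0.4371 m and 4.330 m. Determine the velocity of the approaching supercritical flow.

For a rectangular channel the momentum equation gives q² = ½·g·y₁·y₂·(y₁ + y₂) = ½×9.81×0.4371×4.330×4.767 = 44.25.
q = √44.25 = 6.652 m²/s.
V₁ = q/y₁ = 6.652/0.4371 = 15.22 m/s.

V₁ = 15.22 m/s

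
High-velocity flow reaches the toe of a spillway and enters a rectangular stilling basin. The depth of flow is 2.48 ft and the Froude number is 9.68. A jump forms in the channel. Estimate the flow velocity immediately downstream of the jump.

Fr₁ = 9.68 (given).
Conjugate-depth relation: y₂/y₁ = ½[√(1 + 8Fr₁²) − 1] = ½[√750.6 − 1] = 13.2.
y₂ = 13.2 × 2.48 = 32.7 ft.
V₁ = Fr₁·√(g·y₁) = 9.68×√(32.2×2.48) = 86.5 ft/s; q = V₁·y₁ = 215 ft²/s.
V₂ = q/y₂ = 215/32.7 = 6.55 ft/s.

V₂ = 6.55 ft/s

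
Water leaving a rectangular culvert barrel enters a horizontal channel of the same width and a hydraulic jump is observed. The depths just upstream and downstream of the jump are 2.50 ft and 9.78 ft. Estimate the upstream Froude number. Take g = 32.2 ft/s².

Fr₁ = 3.10

For a rectangular channel the momentum equation gives q² = ½·g·y₁·y₂·(y₁ + y₂) = ½×32.2×2.50×9.78×12.3 = 4834.
q = √4834 = 69.5 ft²/s.
V₁ = q/y₁ = 27.8 ft/s; Fr₁ = V₁/√(g·y₁) = 3.10.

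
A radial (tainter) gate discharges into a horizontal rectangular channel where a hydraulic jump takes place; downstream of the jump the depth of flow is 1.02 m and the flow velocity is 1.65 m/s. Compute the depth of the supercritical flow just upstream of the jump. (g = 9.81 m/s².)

Fr₂ = V₂/√(g·y₂) = 1.65/√(9.81×1.02) = 0.522.
From the momentum equation (using Fr₂), y₁/y₂ = ½[√(1 + 8Fr₂²) − 1] = ½[√3.177 − 1] = 0.391.
y₁ = 0.391 × 1.02 = 0.399 m.

y₁ = 0.399 m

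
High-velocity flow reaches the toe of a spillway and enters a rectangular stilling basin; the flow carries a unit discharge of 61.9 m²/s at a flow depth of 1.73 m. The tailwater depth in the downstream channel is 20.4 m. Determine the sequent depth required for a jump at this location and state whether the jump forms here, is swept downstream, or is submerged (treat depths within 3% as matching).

V₁ = q/y₁ = 61.9/1.73 = 35.8 m/s. Fr₁ = V₁/√(g·y₁) = 35.8/√(9.81×1.73) = 8.69.
Conjugate-depth relation: y₂/y₁ = ½[√(1 + 8Fr₁²) − 1] = ½[√604.5 − 1] = 11.8.
y₂ = 11.8 × 1.73 = 20.4 m.
Tailwater y_tw = 20.4 m: y_tw ≈ y₂, so the jump forms here.

y₂ = 20.4 m; the jump forms here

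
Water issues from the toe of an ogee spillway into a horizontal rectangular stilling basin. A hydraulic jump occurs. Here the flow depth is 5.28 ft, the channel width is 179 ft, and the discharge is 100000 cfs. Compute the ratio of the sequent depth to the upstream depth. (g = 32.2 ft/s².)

y₂/y₁ = 11.0

q = Q/b = 100000/179 = 559 ft²/s; V₁ = q/y₁ = 106 ft/s. Fr₁ = V₁/√(g·y₁) = 8.11.
Bélanger equation: y₂/y₁ = ½[√(1 + 8Fr₁²) − 1] = ½[√527.8 − 1] = 11.0.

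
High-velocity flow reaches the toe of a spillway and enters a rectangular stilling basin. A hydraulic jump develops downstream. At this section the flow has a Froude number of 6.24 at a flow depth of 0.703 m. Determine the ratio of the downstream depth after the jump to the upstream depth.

Fr₁ = 6.24 (given).
By Bélanger, y₂/y₁ = ½[√(1 + 8Fr₁²) − 1] = ½[√312.5 − 1] = 8.34.

y₂/y₁ = 8.34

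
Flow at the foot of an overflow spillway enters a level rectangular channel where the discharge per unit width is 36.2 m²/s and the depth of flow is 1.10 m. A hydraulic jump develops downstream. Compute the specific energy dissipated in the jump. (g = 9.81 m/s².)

ΔE = 41.0 m

V₁ = q/y₁ = 36.2/1.10 = 32.9 m/s. Fr₁ = V₁/√(g·y₁) = 32.9/√(9.81×1.10) = 10.0.
Conjugate-depth relation: y₂/y₁ = ½[√(1 + 8Fr₁²) − 1] = ½[√803.9 − 1] = 13.7.
y₂ = 13.7 × 1.10 = 15.0 m.
V₂ = q/y₂ = 36.2/15.0 = 2.41 m/s. E₁ = y₁ + V₁²/2g = 56.3 m; E₂ = y₂ + V₂²/2g = 15.3 m. ΔE = E₁ − E₂ = 41.0 m.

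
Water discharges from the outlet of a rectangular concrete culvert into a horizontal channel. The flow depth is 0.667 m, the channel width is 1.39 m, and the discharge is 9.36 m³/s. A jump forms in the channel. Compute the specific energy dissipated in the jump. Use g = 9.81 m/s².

ΔE = 2.26 m

q = Q/b = 9.36/1.39 = 6.73 m²/s; V₁ = q/y₁ = 10.1 m/s. Fr₁ = V₁/√(g·y₁) = 3.95.
Conjugate-depth relation: y₂/y₁ = ½[√(1 + 8Fr₁²) − 1] = ½[√125.6 − 1] = 5.10.
y₂ = 5.10 × 0.667 = 3.40 m.
V₂ = q/y₂ = 6.73/3.40 = 1.98 m/s. E₁ = y₁ + V₁²/2g = 5.86 m; E₂ = y₂ + V₂²/2g = 3.60 m. ΔE = E₁ − E₂ = 2.26 m.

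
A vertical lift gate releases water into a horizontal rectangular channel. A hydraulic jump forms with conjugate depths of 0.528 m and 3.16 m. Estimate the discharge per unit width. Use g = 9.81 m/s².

q = 5.49 m²/s

For a rectangular channel the momentum equation gives q² = ½·g·y₁·y₂·(y₁ + y₂) = ½×9.81×0.528×3.16×3.69 = 30.2.
q = √30.2 = 5.49 m²/s.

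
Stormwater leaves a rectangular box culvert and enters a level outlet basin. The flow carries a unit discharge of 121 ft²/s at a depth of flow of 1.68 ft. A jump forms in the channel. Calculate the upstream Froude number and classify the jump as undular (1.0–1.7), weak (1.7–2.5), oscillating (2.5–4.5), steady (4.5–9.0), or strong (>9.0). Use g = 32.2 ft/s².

V₁ = q/y₁ = 121/1.68 = 72.0 ft/s. Fr₁ = V₁/√(g·y₁) = 72.0/√(32.2×1.68) = 9.79.
Fr₁ = 9.79 lies in the strong range.

Fr₁ = 9.79; strong jump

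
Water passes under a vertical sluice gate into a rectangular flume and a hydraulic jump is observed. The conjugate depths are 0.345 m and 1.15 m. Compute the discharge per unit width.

For a rectangular channel the momentum equation gives q² = ½·g·y₁·y₂·(y₁ + y₂) = ½×9.81×0.345×1.15×1.49 = 2.91.
q = √2.91 = 1.71 m²/s.

q = 1.71 m²/s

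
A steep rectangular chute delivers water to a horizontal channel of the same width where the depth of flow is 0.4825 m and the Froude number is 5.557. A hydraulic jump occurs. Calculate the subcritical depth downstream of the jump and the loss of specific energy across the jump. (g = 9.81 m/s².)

Fr₁ = 5.557 (given).
From the momentum equation for a rectangular channel, y₂/y₁ = ½[√(1 + 8Fr₁²) − 1] = ½[√248.04 − 1] = 7.375.
y₂ = 7.375 × 0.4825 = 3.558 m.
V₁ = Fr₁·√(g·y₁) = 5.557×√(9.81×0.4825) = 12.09 m/s; q = V₁·y₁ = 5.833 m²/s. V₂ = q/y₂ = 5.833/3.558 = 1.639 m/s. E₁ = y₁ + V₁²/2g = 7.932 m; E₂ = y₂ + V₂²/2g = 3.695 m. ΔE = E₁ − E₂ = 4.237 m.

y₂ = 3.558 m; ΔE = 4.237 m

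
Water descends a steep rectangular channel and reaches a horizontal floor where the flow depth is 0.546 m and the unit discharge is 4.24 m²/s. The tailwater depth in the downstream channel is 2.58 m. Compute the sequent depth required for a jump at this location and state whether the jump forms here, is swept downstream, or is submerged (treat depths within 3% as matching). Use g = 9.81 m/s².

V₁ = q/y₁ = 4.24/0.546 = 7.77 m/s. Fr₁ = V₁/√(g·y₁) = 7.77/√(9.81×0.546) = 3.36.
Conjugate-depth relation: y₂/y₁ = ½[√(1 + 8Fr₁²) − 1] = ½[√91.07 − 1] = 4.27.
y₂ = 4.27 × 0.546 = 2.33 m.
Tailwater y_tw = 2.58 m: y_tw > y₂, so the jump is submerged.

y₂ = 2.33 m; the jump is submerged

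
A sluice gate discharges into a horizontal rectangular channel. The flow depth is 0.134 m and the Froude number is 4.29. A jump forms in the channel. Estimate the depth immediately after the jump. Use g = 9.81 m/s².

Fr₁ = 4.29 (given).
Sequent-depth ratio: y₂/y₁ = ½[√(1 + 8Fr₁²) − 1] = ½[√148.2 − 1] = 5.59.
y₂ = 5.59 × 0.134 = 0.749 m.

y₂ = 0.749 m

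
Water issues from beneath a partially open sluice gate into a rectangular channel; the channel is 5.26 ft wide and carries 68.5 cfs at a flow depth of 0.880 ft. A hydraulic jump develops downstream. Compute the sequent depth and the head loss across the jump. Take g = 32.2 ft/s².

y₂ = 3.05 ft; ΔE = 0.949 ft

q = Q/b = 68.5/5.26 = 13.0 ft²/s; V₁ = q/y₁ = 14.8 ft/s. Fr₁ = V₁/√(g·y₁) = 2.78.
From the momentum equation for a rectangular channel, y₂/y₁ = ½[√(1 + 8Fr₁²) − 1] = ½[√62.83 − 1] = 3.46.
y₂ = 3.46 × 0.880 = 3.05 ft.
V₂ = q/y₂ = 13.0/3.05 = 4.27 ft/s. E₁ = y₁ + V₁²/2g = 4.28 ft; E₂ = y₂ + V₂²/2g = 3.33 ft. ΔE = E₁ − E₂ = 0.949 ft.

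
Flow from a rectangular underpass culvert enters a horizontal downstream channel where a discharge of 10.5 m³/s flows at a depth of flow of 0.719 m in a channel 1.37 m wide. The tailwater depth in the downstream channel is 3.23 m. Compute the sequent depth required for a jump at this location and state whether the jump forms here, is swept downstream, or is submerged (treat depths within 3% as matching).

q = Q/b = 10.5/1.37 = 7.66 m²/s; V₁ = q/y₁ = 10.7 m/s. Fr₁ = V₁/√(g·y₁) = 4.01.
Conjugate-depth relation: y₂/y₁ = ½[√(1 + 8Fr₁²) − 1] = ½[√129.9 − 1] = 5.20.
y₂ = 5.20 × 0.719 = 3.74 m.
Tailwater y_tw = 3.23 m: y_tw < y₂, so the jump is swept downstream.

y₂ = 3.74 m; the jump is swept downstream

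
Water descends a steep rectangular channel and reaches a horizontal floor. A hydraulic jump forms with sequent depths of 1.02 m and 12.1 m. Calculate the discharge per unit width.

For a rectangular channel the momentum equation gives q² = ½·g·y₁·y₂·(y₁ + y₂) = ½×9.81×1.02×12.1×13.1 = 794.
q = √794 = 28.2 m²/s.

q = 28.2 m²/s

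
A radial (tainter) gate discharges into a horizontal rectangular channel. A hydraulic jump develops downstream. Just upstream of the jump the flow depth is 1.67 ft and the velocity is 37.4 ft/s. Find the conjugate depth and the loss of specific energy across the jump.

y₂ = 11.2 ft; ΔE = 11.7 ft

Fr₁ = V₁/√(g·y₁) = 37.4/√(32.2×1.67) = 5.10.
Conjugate-depth relation: y₂/y₁ = ½[√(1 + 8Fr₁²) − 1] = ½[√209.1 − 1] = 6.73.
y₂ = 6.73 × 1.67 = 11.2 ft.
q = V₁·y₁ = 37.4 × 1.67 = 62.5 ft²/s. V₂ = q/y₂ = 62.5/11.2 = 5.56 ft/s. E₁ = y₁ + V₁²/2g = 23.4 ft; E₂ = y₂ + V₂²/2g = 11.7 ft. ΔE = E₁ − E₂ = 11.7 ft.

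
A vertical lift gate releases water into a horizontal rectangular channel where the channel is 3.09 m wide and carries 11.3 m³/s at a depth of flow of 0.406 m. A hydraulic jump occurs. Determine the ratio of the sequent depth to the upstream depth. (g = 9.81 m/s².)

y₂/y₁ = 5.90

q = Q/b = 11.3/3.09 = 3.66 m²/s; V₁ = q/y₁ = 9.01 m/s. Fr₁ = V₁/√(g·y₁) = 4.51.
Sequent-depth ratio: y₂/y₁ = ½[√(1 + 8Fr₁²) − 1] = ½[√164.0 − 1] = 5.90.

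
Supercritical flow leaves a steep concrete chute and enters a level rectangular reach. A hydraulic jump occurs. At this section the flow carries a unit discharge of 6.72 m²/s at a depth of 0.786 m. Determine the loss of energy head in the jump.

V₁ = q/y₁ = 6.72/0.786 = 8.55 m/s. Fr₁ = V₁/√(g·y₁) = 8.55/√(9.81×0.786) = 3.08.
From the momentum equation for a rectangular channel, y₂/y₁ = ½[√(1 + 8Fr₁²) − 1] = ½[√76.84 − 1] = 3.88.
y₂ = 3.88 × 0.786 = 3.05 m.
V₂ = q/y₂ = 6.72/3.05 = 2.20 m/s. E₁ = y₁ + V₁²/2g = 4.51 m; E₂ = y₂ + V₂²/2g = 3.30 m. ΔE = E₁ − E₂ = 1.21 m.

ΔE = 1.21 m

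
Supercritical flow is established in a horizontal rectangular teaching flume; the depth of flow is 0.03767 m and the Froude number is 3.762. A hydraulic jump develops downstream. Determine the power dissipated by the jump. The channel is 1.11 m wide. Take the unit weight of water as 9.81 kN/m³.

P = 0.1036 kW

Fr₁ = 3.762 (given).
Sequent-depth ratio: y₂/y₁ = ½[√(1 + 8Fr₁²) − 1] = ½[√114.22 − 1] = 4.844.
y₂ = 4.844 × 0.03767 = 0.1825 m.
V₁ = Fr₁·√(g·y₁) = 3.762×√(9.81×0.03767) = 2.287 m/s; q = V₁·y₁ = 0.08615 m²/s. V₂ = q/y₂ = 0.08615/0.1825 = 0.4721 m/s. E₁ = y₁ + V₁²/2g = 0.3042 m; E₂ = y₂ + V₂²/2g = 0.1938 m. ΔE = E₁ − E₂ = 0.1104 m.
Q = q·b = 0.08615 × 1.11 = 0.09562 m³/s. P = γ·Q·ΔE = 9.81 × 0.09562 × 0.1104 = 0.1036 kW.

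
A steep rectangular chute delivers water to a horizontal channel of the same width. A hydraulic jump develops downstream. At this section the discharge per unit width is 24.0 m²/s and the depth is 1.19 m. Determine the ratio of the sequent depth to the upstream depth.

V₁ = q/y₁ = 24.0/1.19 = 20.2 m/s. Fr₁ = V₁/√(g·y₁) = 20.2/√(9.81×1.19) = 5.90.
Bélanger equation: y₂/y₁ = ½[√(1 + 8Fr₁²) − 1] = ½[√279.7 − 1] = 7.86.

y₂/y₁ = 7.86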